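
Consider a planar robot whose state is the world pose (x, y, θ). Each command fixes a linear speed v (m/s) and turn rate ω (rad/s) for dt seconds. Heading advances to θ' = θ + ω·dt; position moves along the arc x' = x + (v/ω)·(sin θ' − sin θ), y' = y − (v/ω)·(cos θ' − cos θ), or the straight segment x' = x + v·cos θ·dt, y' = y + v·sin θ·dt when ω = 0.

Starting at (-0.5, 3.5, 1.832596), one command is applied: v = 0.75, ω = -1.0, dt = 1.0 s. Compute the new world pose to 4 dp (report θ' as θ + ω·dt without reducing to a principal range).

θ' = 1.8326 + -1.0·1.0 = 0.8326
R = v/ω = 0.75/-1.0 = -0.7500
x' = -0.5 + -0.7500·(sin 0.8326 − sin 1.8326) = -0.3303
y' = 3.5 − -0.7500·(cos 0.8326 − cos 1.8326) = 4.1988

(-0.3303, 4.1988, 0.8326)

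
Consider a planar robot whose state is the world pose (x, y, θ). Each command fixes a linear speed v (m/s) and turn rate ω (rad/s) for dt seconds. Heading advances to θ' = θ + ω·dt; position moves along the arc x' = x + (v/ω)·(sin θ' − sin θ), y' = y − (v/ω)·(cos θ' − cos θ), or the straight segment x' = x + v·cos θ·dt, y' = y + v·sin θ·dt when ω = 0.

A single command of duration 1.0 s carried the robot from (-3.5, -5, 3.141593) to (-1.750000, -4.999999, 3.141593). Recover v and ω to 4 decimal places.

v = -1.7500, ω = 0.0000

Δθ = 3.141593 − 3.141593 = 0.000000
ω = Δθ/dt = 0.000000/1.0 = 0.0000
ω = 0 → v = (Δx·cos θ + Δy·sin θ)/dt = -1.7500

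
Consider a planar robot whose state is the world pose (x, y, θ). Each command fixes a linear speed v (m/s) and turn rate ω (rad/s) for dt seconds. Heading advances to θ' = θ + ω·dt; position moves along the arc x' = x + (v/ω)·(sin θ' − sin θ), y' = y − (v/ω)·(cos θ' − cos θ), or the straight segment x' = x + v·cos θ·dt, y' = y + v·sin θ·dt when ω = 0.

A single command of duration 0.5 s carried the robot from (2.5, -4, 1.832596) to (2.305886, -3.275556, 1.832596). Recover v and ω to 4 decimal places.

Δθ = 1.832596 − 1.832596 = 0.000000
ω = Δθ/dt = 0.000000/0.5 = 0.0000
ω = 0 → v = (Δx·cos θ + Δy·sin θ)/dt = 1.5000

v = 1.5000, ω = 0.0000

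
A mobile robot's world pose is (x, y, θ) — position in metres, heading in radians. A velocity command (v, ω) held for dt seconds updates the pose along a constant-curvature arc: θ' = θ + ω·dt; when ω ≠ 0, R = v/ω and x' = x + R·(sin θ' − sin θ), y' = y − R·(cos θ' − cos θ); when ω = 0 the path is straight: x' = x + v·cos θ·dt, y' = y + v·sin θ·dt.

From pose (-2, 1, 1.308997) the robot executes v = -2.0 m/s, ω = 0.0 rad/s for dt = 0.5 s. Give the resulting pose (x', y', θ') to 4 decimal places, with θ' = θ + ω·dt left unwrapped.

θ' = 1.3090 + 0.0·0.5 = 1.3090
ω = 0 → straight: x' = -2 + -2.0·cos(1.3090)·0.5 = -2.2588
y' = 1 + -2.0·sin(1.3090)·0.5 = 0.0341

(-2.2588, 0.0341, 1.3090)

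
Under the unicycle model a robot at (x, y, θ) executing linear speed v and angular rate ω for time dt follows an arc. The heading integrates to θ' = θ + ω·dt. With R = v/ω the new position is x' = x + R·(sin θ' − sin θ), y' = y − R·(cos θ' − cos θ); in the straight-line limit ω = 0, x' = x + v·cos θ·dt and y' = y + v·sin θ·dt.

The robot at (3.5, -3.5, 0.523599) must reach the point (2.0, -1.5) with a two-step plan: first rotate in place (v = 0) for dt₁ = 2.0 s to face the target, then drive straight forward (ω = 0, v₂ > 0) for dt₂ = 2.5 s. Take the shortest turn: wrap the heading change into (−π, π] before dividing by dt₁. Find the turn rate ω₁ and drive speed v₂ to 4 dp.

ω₁ = 0.8453, v₂ = 1.0000

heading to target = atan2(-1.5−-3.5, 2−3.5) = 2.2143
Δθ = wrap(2.2143 − 0.5236) = 1.6907; ω₁ = Δθ/dt₁ = 0.8453
distance = √((2−3.5)² + (-1.5−-3.5)²) = 2.5000; v₂ = distance/dt₂ = 1.0000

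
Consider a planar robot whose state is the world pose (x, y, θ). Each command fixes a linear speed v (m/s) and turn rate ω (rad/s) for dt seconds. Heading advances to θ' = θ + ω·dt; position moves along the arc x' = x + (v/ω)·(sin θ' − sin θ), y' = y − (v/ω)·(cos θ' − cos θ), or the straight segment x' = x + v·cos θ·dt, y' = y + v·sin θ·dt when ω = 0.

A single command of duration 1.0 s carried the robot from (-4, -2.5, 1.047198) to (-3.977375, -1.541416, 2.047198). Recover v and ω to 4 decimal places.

v = 1.0000, ω = 1.0000

Δθ = 2.047198 − 1.047198 = 1.000000
ω = Δθ/dt = 1.000000/1.0 = 1.0000
R = −Δy/(cos θ' − cos θ) = 1.0000
v = R·ω = 1.0000·1.0000 = 1.0000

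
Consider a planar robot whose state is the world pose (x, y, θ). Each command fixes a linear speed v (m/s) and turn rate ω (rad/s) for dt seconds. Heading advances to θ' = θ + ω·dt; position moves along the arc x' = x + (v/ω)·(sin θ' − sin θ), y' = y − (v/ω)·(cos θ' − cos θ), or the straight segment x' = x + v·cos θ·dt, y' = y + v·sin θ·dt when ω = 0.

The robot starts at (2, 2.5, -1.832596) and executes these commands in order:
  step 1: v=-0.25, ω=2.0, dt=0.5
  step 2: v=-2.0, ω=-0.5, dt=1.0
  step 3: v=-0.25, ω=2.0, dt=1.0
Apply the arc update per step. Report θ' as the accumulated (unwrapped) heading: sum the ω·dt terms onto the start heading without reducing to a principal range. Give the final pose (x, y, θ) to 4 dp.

(0.8445, 4.4332, 0.6674)

step 1: θ'=-0.8326 (R=-0.1250) → pose (1.9717, 2.6165, -0.8326)
step 2: θ'=-1.3326 (R=4.0000) → pose (1.0434, 4.3645, -1.3326)
step 3: θ'=0.6674 (R=-0.1250) → pose (0.8445, 4.4332, 0.6674)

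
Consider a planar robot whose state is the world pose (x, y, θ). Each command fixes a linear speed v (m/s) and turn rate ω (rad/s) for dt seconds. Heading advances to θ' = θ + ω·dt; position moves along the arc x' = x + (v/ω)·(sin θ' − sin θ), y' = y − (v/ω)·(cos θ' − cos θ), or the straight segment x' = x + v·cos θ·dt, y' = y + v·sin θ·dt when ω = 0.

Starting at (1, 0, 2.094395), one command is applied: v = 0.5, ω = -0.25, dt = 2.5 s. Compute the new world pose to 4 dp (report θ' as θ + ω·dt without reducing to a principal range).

(0.7423, 1.2025, 1.4694)

θ' = 2.0944 + -0.25·2.5 = 1.4694
R = v/ω = 0.5/-0.25 = -2.0000
x' = 1 + -2.0000·(sin 1.4694 − sin 2.0944) = 0.7423
y' = 0 − -2.0000·(cos 1.4694 − cos 2.0944) = 1.2025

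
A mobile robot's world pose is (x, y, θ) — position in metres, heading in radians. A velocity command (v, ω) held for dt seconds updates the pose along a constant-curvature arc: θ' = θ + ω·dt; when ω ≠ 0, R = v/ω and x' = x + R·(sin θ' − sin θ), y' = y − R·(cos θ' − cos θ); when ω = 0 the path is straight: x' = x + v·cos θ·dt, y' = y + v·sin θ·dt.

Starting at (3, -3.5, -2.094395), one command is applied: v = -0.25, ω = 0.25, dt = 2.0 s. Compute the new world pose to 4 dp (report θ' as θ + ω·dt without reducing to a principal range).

θ' = -2.0944 + 0.25·2.0 = -1.5944
R = v/ω = -0.25/0.25 = -1.0000
x' = 3 + -1.0000·(sin -1.5944 − sin -2.0944) = 3.1337
y' = -3.5 − -1.0000·(cos -1.5944 − cos -2.0944) = -3.0236

(3.1337, -3.0236, -1.5944)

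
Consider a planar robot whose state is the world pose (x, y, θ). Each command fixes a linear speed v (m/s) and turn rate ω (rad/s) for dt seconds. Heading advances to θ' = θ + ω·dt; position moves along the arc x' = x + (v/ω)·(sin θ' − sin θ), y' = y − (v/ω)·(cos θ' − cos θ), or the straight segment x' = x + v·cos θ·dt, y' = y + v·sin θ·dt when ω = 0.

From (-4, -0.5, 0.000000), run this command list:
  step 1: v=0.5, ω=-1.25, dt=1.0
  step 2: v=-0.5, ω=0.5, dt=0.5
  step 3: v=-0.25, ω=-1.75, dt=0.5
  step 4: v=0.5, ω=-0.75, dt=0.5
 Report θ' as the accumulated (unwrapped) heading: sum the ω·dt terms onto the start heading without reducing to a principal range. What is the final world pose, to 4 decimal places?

step 1: θ'=-1.2500 (R=-0.4000) → pose (-3.6204, -0.7739, -1.2500)
step 2: θ'=-1.0000 (R=-1.0000) → pose (-3.7279, -0.5489, -1.0000)
step 3: θ'=-1.8750 (R=0.1429) → pose (-3.7440, -0.4289, -1.8750)
step 4: θ'=-2.2500 (R=-0.6667) → pose (-3.8613, -0.6480, -2.2500)

(-3.8613, -0.6480, -2.2500)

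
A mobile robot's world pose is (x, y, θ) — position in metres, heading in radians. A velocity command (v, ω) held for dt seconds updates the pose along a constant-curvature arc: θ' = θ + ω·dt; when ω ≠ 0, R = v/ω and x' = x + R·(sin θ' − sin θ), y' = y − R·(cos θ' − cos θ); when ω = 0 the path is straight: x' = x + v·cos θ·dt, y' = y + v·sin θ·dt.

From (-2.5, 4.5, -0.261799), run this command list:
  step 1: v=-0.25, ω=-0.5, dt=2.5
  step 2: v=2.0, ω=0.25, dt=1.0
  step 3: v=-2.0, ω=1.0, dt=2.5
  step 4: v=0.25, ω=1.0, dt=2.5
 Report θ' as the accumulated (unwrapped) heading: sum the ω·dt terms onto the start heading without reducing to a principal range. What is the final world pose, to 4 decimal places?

step 1: θ'=-1.5118 (R=0.5000) → pose (-2.8697, 4.9535, -1.5118)
step 2: θ'=-1.2618 (R=8.0000) → pose (-2.5048, 2.9924, -1.2618)
step 3: θ'=1.2382 (R=-2.0000) → pose (-6.3004, 3.0371, 1.2382)
step 4: θ'=3.7382 (R=0.2500) → pose (-6.6772, 3.3256, 3.7382)

(-6.6772, 3.3256, 3.7382)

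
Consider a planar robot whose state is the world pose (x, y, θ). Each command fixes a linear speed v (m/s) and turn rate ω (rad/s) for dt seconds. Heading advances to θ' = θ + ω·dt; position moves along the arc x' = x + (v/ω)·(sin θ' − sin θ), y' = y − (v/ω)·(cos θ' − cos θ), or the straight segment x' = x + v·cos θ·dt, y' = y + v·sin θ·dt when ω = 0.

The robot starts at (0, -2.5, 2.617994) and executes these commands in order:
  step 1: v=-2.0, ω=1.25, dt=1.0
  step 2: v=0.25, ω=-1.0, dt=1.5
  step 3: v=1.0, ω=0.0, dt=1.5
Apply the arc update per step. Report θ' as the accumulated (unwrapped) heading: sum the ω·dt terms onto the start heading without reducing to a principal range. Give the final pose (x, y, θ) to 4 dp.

step 1: θ'=3.8680 (R=-1.6000) → pose (1.8627, -2.3105, 3.8680)
step 2: θ'=2.3680 (R=-0.2500) → pose (1.5220, -2.3024, 2.3680)
step 3: θ'=2.3680 (straight) → pose (0.4489, -1.2544, 2.3680)

(0.4489, -1.2544, 2.3680)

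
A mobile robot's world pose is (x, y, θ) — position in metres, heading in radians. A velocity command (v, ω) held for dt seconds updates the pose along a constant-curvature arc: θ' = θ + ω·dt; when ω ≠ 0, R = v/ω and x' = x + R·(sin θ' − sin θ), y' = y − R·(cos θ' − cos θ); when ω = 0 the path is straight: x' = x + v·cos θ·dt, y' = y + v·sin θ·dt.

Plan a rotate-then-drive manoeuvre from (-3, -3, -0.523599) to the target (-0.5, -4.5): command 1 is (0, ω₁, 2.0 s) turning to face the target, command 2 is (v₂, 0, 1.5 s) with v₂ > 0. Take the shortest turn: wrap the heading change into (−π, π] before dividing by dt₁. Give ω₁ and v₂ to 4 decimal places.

ω₁ = -0.0084, v₂ = 1.9437

heading to target = atan2(-4.5−-3, -0.5−-3) = -0.5404
Δθ = wrap(-0.5404 − -0.5236) = -0.0168; ω₁ = Δθ/dt₁ = -0.0084
distance = √((-0.5−-3)² + (-4.5−-3)²) = 2.9155; v₂ = distance/dt₂ = 1.9437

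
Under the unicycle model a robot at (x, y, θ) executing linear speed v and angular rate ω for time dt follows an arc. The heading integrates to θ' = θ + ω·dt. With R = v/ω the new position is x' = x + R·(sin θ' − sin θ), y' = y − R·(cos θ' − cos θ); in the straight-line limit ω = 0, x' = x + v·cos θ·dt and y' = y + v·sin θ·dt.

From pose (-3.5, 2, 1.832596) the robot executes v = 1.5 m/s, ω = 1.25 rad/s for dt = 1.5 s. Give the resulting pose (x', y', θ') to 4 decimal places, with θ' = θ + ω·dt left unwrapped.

θ' = 1.8326 + 1.25·1.5 = 3.7076
R = v/ω = 1.5/1.25 = 1.2000
x' = -3.5 + 1.2000·(sin 3.7076 − sin 1.8326) = -5.3026
y' = 2 − 1.2000·(cos 3.7076 − cos 1.8326) = 2.7023

(-5.3026, 2.7023, 3.7076)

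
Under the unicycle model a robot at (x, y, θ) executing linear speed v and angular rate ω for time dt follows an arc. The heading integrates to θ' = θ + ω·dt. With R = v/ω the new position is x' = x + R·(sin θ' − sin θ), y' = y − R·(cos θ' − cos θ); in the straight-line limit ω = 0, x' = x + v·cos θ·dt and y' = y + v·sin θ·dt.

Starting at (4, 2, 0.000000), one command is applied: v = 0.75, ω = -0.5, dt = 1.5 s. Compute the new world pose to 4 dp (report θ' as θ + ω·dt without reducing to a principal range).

θ' = 0.0000 + -0.5·1.5 = -0.7500
R = v/ω = 0.75/-0.5 = -1.5000
x' = 4 + -1.5000·(sin -0.7500 − sin 0.0000) = 5.0225
y' = 2 − -1.5000·(cos -0.7500 − cos 0.0000) = 1.5975

(5.0225, 1.5975, -0.7500)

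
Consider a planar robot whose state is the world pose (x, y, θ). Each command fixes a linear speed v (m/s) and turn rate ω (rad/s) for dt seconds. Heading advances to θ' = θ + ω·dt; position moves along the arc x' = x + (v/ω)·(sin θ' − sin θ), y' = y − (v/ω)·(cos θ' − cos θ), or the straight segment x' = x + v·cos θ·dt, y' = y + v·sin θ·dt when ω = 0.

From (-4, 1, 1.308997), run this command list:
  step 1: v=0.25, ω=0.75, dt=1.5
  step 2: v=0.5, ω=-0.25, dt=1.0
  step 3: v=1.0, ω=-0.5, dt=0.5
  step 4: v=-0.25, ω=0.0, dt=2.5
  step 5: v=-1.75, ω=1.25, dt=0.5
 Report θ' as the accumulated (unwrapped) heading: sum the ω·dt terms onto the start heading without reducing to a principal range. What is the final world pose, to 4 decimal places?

step 1: θ'=2.4340 (R=0.3333) → pose (-4.1053, 1.3396, 2.4340)
step 2: θ'=2.1840 (R=-2.0000) → pose (-4.4409, 1.7085, 2.1840)
step 3: θ'=1.9340 (R=-2.0000) → pose (-4.6748, 2.1489, 1.9340)
step 4: θ'=1.9340 (straight) → pose (-4.4528, 1.5647, 1.9340)
step 5: θ'=2.5590 (R=-1.4000) → pose (-3.9144, 0.8930, 2.5590)

(-3.9144, 0.8930, 2.5590)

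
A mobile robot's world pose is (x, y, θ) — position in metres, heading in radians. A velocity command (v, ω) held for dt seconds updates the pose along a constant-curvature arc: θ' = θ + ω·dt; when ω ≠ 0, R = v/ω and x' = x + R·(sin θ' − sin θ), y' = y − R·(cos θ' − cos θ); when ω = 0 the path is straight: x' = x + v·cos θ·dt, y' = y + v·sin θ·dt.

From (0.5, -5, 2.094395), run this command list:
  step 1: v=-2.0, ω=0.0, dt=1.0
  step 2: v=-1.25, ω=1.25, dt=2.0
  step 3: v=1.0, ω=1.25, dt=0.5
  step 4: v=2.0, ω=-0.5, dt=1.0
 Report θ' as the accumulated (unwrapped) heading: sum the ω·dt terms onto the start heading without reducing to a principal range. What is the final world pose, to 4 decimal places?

step 1: θ'=2.0944 (straight) → pose (1.5000, -6.7321, 2.0944)
step 2: θ'=4.5944 (R=-1.0000) → pose (3.3591, -6.3498, 4.5944)
step 3: θ'=5.2194 (R=0.8000) → pose (3.4541, -6.8324, 5.2194)
step 4: θ'=4.7194 (R=-4.0000) → pose (3.9572, -8.7466, 4.7194)

(3.9572, -8.7466, 4.7194)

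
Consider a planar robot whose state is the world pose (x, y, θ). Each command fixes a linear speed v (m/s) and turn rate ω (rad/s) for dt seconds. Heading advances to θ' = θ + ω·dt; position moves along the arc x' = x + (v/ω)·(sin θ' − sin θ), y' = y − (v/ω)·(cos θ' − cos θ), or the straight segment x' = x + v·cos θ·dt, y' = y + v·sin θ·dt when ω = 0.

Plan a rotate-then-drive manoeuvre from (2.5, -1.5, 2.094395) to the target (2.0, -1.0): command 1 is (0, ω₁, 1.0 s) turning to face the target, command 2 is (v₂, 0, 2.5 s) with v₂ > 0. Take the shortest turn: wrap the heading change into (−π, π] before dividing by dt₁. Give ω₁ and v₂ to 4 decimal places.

heading to target = atan2(-1−-1.5, 2−2.5) = 2.3562
Δθ = wrap(2.3562 − 2.0944) = 0.2618; ω₁ = Δθ/dt₁ = 0.2618
distance = √((2−2.5)² + (-1−-1.5)²) = 0.7071; v₂ = distance/dt₂ = 0.2828

ω₁ = 0.2618, v₂ = 0.2828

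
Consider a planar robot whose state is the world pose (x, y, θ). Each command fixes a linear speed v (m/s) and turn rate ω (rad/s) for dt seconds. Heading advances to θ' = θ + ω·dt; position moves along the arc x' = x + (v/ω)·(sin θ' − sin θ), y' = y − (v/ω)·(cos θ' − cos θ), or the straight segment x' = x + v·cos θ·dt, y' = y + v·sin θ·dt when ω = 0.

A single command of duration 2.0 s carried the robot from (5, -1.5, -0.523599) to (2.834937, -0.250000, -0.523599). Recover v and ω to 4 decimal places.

v = -1.2500, ω = 0.0000

Δθ = -0.523599 − -0.523599 = 0.000000
ω = Δθ/dt = 0.000000/2.0 = 0.0000
ω = 0 → v = (Δx·cos θ + Δy·sin θ)/dt = -1.2500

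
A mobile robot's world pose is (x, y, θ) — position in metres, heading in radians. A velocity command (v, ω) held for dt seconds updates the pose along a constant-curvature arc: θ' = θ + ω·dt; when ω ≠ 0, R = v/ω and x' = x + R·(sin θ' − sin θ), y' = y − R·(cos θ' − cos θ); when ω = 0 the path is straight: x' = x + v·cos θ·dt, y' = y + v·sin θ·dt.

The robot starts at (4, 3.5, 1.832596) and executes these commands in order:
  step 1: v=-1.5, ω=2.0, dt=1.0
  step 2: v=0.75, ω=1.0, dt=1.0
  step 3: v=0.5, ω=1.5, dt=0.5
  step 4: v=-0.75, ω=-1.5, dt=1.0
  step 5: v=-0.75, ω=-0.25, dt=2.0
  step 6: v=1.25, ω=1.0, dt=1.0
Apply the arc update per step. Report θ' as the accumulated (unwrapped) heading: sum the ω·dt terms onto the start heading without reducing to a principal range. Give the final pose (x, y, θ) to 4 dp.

(5.4081, 2.8876, 4.5826)

step 1: θ'=3.8326 (R=-0.7500) → pose (5.2024, 3.1162, 3.8326)
step 2: θ'=4.8326 (R=0.7500) → pose (4.9358, 2.4483, 4.8326)
step 3: θ'=5.5826 (R=0.3333) → pose (5.0519, 2.2334, 5.5826)
step 4: θ'=4.0826 (R=0.5000) → pose (4.9701, 2.9101, 4.0826)
step 5: θ'=3.5826 (R=3.0000) → pose (6.1140, 3.8562, 3.5826)
step 6: θ'=4.5826 (R=1.2500) → pose (5.4081, 2.8876, 4.5826)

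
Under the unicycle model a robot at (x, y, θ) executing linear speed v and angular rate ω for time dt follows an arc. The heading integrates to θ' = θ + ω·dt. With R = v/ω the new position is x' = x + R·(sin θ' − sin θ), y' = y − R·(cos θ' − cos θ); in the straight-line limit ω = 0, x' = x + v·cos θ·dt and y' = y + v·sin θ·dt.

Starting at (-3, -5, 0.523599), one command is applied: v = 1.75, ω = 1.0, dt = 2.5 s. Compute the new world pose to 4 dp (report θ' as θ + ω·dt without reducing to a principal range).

θ' = 0.5236 + 1.0·2.5 = 3.0236
R = v/ω = 1.75/1.0 = 1.7500
x' = -3 + 1.7500·(sin 3.0236 − sin 0.5236) = -3.6690
y' = -5 − 1.7500·(cos 3.0236 − cos 0.5236) = -1.7466

(-3.6690, -1.7466, 3.0236)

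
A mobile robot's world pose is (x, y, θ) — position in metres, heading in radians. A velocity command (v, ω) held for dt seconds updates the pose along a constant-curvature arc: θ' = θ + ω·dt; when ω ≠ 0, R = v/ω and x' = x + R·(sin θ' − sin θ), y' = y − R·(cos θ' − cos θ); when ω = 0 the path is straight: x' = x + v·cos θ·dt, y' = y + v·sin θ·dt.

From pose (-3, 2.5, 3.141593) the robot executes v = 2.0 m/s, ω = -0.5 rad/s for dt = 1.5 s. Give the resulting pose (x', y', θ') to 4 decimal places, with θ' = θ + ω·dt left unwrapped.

θ' = 3.1416 + -0.5·1.5 = 2.3916
R = v/ω = 2.0/-0.5 = -4.0000
x' = -3 + -4.0000·(sin 2.3916 − sin 3.1416) = -5.7266
y' = 2.5 − -4.0000·(cos 2.3916 − cos 3.1416) = 3.5732

(-5.7266, 3.5732, 2.3916)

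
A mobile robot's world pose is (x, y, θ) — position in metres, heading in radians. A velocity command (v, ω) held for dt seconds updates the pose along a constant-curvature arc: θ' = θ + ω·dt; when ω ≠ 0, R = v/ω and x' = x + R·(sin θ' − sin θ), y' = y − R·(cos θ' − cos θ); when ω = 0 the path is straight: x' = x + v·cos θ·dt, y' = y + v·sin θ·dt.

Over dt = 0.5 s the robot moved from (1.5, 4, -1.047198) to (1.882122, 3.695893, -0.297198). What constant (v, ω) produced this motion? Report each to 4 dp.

Δθ = -0.297198 − -1.047198 = 0.750000
ω = Δθ/dt = 0.750000/0.5 = 1.5000
R = Δx/(sin θ' − sin θ) = 0.6667
v = R·ω = 0.6667·1.5000 = 1.0000

v = 1.0000, ω = 1.5000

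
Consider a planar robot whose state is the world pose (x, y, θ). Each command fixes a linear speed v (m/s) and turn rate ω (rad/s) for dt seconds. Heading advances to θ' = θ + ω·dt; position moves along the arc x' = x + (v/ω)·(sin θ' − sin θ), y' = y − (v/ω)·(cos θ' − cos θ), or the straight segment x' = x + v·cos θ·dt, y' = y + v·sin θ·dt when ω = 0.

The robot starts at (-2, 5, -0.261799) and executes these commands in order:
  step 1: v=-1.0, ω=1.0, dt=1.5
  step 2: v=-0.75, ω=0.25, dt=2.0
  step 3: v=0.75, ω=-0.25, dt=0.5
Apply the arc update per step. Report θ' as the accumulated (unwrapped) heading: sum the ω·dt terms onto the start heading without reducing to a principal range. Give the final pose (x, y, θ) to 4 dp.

step 1: θ'=1.2382 (R=-1.0000) → pose (-3.2040, 4.3606, 1.2382)
step 2: θ'=1.7382 (R=-3.0000) → pose (-3.3265, 2.8812, 1.7382)
step 3: θ'=1.6132 (R=-3.0000) → pose (-3.3657, 3.2539, 1.6132)

(-3.3657, 3.2539, 1.6132)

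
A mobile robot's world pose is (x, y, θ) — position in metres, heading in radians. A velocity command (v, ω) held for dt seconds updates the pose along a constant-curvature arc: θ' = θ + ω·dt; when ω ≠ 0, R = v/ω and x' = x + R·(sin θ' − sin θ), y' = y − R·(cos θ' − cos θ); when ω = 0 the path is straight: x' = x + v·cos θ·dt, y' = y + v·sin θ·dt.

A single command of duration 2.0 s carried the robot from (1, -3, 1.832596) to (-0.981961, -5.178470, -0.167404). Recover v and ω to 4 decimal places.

v = -1.7500, ω = -1.0000

Δθ = -0.167404 − 1.832596 = -2.000000
ω = Δθ/dt = -2.000000/2.0 = -1.0000
R = −Δy/(cos θ' − cos θ) = 1.7500
v = R·ω = 1.7500·-1.0000 = -1.7500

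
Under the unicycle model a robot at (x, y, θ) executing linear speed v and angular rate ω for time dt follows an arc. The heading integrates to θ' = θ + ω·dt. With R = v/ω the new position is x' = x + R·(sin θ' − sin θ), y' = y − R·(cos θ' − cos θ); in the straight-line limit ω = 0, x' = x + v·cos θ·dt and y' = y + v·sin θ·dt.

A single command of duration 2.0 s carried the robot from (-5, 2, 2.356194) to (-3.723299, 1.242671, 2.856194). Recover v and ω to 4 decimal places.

Δθ = 2.856194 − 2.356194 = 0.500000
ω = Δθ/dt = 0.500000/2.0 = 0.2500
R = Δx/(sin θ' − sin θ) = -3.0000
v = R·ω = -3.0000·0.2500 = -0.7500

v = -0.7500, ω = 0.2500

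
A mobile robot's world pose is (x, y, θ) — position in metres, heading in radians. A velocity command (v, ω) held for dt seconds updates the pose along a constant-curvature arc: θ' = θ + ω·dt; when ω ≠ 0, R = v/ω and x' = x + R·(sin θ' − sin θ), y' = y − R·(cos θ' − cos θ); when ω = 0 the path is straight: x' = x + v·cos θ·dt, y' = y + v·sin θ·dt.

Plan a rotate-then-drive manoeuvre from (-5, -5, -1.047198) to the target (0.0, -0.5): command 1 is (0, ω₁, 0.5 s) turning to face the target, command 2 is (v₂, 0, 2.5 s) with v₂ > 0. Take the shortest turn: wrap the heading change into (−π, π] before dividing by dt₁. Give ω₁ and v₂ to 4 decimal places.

heading to target = atan2(-0.5−-5, 0−-5) = 0.7328
Δθ = wrap(0.7328 − -1.0472) = 1.7800; ω₁ = Δθ/dt₁ = 3.5600
distance = √((0−-5)² + (-0.5−-5)²) = 6.7268; v₂ = distance/dt₂ = 2.6907

ω₁ = 3.5600, v₂ = 2.6907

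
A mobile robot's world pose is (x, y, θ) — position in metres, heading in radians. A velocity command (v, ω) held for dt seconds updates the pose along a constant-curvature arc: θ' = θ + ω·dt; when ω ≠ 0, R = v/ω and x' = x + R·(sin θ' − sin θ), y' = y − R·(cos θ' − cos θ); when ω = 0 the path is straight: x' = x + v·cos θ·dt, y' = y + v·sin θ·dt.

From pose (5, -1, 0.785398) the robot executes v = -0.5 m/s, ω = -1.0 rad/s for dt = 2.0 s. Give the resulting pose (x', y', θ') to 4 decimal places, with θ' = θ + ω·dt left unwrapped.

(4.1778, -0.8208, -1.2146)

θ' = 0.7854 + -1.0·2.0 = -1.2146
R = v/ω = -0.5/-1.0 = 0.5000
x' = 5 + 0.5000·(sin -1.2146 − sin 0.7854) = 4.1778
y' = -1 − 0.5000·(cos -1.2146 − cos 0.7854) = -0.8208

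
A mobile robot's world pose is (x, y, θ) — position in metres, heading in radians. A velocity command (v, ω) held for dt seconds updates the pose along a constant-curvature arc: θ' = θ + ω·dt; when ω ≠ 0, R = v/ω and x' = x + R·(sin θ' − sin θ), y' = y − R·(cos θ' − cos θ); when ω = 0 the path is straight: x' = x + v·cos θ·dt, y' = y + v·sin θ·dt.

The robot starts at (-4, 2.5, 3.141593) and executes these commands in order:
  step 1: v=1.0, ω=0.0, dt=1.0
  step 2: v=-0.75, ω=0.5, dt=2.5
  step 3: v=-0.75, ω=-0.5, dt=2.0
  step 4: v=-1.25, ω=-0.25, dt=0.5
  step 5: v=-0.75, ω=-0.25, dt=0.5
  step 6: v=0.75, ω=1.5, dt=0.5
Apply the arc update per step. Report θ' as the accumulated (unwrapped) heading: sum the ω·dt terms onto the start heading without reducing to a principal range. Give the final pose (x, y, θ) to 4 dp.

step 1: θ'=3.1416 (straight) → pose (-5.0000, 2.5000, 3.1416)
step 2: θ'=4.3916 (R=-1.5000) → pose (-3.5765, 3.5270, 4.3916)
step 3: θ'=3.3916 (R=1.5000) → pose (-2.5242, 4.5074, 3.3916)
step 4: θ'=3.2666 (R=5.0000) → pose (-1.9105, 4.6238, 3.2666)
step 5: θ'=3.1416 (R=3.0000) → pose (-1.5365, 4.6472, 3.1416)
step 6: θ'=3.8916 (R=0.5000) → pose (-1.8773, 4.5131, 3.8916)

(-1.8773, 4.5131, 3.8916)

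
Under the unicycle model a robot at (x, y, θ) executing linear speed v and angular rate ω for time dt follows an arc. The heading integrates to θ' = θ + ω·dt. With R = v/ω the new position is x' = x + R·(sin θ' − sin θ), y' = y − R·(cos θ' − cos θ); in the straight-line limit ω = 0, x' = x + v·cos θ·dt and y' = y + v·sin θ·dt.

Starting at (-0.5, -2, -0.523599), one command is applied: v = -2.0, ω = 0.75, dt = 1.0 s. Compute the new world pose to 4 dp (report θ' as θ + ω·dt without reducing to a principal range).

(-2.4319, -1.7108, 0.2264)

θ' = -0.5236 + 0.75·1.0 = 0.2264
R = v/ω = -2.0/0.75 = -2.6667
x' = -0.5 + -2.6667·(sin 0.2264 − sin -0.5236) = -2.4319
y' = -2 − -2.6667·(cos 0.2264 − cos -0.5236) = -1.7108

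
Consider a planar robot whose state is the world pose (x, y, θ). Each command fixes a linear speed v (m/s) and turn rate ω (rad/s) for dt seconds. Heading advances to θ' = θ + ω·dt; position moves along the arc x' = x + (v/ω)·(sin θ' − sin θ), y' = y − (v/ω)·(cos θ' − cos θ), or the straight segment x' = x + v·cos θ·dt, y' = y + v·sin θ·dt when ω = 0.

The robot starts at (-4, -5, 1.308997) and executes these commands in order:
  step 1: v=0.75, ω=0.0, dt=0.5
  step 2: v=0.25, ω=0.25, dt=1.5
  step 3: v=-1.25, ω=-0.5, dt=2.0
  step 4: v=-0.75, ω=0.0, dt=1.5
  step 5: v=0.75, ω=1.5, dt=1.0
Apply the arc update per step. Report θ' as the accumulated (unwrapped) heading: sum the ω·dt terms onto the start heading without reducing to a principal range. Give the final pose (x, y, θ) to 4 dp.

(-5.5585, -6.5216, 2.1840)

step 1: θ'=1.3090 (straight) → pose (-3.9029, -4.6378, 1.3090)
step 2: θ'=1.6840 (R=1.0000) → pose (-3.8753, -4.2660, 1.6840)
step 3: θ'=0.6840 (R=2.5000) → pose (-4.7795, -6.4860, 0.6840)
step 4: θ'=0.6840 (straight) → pose (-5.6515, -7.1969, 0.6840)
step 5: θ'=2.1840 (R=0.5000) → pose (-5.5585, -6.5216, 2.1840)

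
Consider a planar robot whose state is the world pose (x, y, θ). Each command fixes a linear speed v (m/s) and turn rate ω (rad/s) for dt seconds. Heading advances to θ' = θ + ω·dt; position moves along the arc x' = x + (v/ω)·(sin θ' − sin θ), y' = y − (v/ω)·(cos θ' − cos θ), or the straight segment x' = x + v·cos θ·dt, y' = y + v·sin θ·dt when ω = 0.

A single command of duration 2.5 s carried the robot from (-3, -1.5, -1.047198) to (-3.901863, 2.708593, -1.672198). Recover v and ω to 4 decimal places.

v = -1.7500, ω = -0.2500

Δθ = -1.672198 − -1.047198 = -0.625000
ω = Δθ/dt = -0.625000/2.5 = -0.2500
R = −Δy/(cos θ' − cos θ) = 7.0000
v = R·ω = 7.0000·-0.2500 = -1.7500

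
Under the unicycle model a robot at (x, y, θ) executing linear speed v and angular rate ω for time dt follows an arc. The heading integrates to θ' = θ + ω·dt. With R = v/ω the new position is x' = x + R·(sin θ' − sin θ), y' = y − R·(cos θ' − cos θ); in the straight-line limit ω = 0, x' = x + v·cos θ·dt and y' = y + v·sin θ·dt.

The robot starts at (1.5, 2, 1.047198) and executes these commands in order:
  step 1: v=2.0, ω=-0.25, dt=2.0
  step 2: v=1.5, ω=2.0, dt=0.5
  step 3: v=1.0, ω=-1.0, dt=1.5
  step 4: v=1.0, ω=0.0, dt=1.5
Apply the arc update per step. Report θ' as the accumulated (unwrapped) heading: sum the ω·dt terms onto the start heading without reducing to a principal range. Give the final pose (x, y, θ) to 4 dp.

(7.0763, 6.5007, 0.0472)

step 1: θ'=0.5472 (R=-8.0000) → pose (4.2658, 4.8319, 0.5472)
step 2: θ'=1.5472 (R=0.7500) → pose (4.6254, 5.4547, 1.5472)
step 3: θ'=0.0472 (R=-1.0000) → pose (5.5779, 6.4300, 0.0472)
step 4: θ'=0.0472 (straight) → pose (7.0763, 6.5007, 0.0472)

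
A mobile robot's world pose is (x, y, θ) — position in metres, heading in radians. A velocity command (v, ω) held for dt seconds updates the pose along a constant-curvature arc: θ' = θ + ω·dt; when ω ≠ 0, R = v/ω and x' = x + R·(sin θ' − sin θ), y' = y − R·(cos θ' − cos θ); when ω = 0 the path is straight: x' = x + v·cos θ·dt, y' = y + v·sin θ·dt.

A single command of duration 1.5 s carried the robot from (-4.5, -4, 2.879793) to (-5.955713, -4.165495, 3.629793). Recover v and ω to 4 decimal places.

v = 1.0000, ω = 0.5000

Δθ = 3.629793 − 2.879793 = 0.750000
ω = Δθ/dt = 0.750000/1.5 = 0.5000
R = Δx/(sin θ' − sin θ) = 2.0000
v = R·ω = 2.0000·0.5000 = 1.0000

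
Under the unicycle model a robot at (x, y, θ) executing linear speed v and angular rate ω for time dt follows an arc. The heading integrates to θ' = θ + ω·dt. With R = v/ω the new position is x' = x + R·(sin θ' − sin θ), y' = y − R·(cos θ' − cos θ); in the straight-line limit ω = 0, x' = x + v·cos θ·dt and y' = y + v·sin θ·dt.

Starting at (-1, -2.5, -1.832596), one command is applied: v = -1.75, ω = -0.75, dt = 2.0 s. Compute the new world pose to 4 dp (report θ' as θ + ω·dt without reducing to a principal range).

θ' = -1.8326 + -0.75·2.0 = -3.3326
R = v/ω = -1.75/-0.75 = 2.3333
x' = -1 + 2.3333·(sin -3.3326 − sin -1.8326) = 1.6968
y' = -2.5 − 2.3333·(cos -3.3326 − cos -1.8326) = -0.8130

(1.6968, -0.8130, -3.3326)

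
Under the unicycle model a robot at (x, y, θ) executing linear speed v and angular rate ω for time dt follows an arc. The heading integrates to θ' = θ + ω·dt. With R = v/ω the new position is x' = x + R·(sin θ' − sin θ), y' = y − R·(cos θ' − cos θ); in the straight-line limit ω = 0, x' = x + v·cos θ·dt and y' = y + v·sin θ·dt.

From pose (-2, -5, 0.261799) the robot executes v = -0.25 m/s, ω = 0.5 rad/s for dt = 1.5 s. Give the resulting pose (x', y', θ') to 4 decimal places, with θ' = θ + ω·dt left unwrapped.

(-2.2945, -5.2178, 1.0118)

θ' = 0.2618 + 0.5·1.5 = 1.0118
R = v/ω = -0.25/0.5 = -0.5000
x' = -2 + -0.5000·(sin 1.0118 − sin 0.2618) = -2.2945
y' = -5 − -0.5000·(cos 1.0118 − cos 0.2618) = -5.2178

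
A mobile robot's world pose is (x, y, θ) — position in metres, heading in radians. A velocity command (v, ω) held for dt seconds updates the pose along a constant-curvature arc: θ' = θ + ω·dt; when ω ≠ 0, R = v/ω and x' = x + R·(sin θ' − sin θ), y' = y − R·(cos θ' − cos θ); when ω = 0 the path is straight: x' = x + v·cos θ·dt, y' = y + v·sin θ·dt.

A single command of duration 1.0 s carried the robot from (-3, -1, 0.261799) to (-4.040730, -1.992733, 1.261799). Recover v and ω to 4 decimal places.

Δθ = 1.261799 − 0.261799 = 1.000000
ω = Δθ/dt = 1.000000/1.0 = 1.0000
R = Δx/(sin θ' − sin θ) = -1.5000
v = R·ω = -1.5000·1.0000 = -1.5000

v = -1.5000, ω = 1.0000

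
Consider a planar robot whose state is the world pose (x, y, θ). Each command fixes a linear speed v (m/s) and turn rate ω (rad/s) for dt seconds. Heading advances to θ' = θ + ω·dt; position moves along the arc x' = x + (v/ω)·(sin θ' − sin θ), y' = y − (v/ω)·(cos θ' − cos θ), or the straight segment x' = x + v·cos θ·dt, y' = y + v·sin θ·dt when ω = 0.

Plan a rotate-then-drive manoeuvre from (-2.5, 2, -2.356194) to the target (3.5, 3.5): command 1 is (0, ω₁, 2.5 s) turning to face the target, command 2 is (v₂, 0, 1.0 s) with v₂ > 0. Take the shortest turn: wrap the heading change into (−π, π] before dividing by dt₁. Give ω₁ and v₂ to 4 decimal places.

ω₁ = 1.0405, v₂ = 6.1847

heading to target = atan2(3.5−2, 3.5−-2.5) = 0.2450
Δθ = wrap(0.2450 − -2.3562) = 2.6012; ω₁ = Δθ/dt₁ = 1.0405
distance = √((3.5−-2.5)² + (3.5−2)²) = 6.1847; v₂ = distance/dt₂ = 6.1847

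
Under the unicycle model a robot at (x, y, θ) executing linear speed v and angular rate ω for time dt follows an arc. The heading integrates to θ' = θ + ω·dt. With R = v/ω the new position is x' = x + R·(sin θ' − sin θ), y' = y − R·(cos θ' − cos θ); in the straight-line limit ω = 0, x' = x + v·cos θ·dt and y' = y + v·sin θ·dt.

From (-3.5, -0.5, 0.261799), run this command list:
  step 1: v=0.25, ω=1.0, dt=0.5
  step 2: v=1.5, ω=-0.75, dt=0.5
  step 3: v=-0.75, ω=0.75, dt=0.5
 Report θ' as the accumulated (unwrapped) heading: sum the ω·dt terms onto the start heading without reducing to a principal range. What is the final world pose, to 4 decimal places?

(-3.0792, -0.2369, 0.7618)

step 1: θ'=0.7618 (R=0.2500) → pose (-3.3921, -0.4394, 0.7618)
step 2: θ'=0.3868 (R=-2.0000) → pose (-2.7662, -0.0344, 0.3868)
step 3: θ'=0.7618 (R=-1.0000) → pose (-3.0792, -0.2369, 0.7618)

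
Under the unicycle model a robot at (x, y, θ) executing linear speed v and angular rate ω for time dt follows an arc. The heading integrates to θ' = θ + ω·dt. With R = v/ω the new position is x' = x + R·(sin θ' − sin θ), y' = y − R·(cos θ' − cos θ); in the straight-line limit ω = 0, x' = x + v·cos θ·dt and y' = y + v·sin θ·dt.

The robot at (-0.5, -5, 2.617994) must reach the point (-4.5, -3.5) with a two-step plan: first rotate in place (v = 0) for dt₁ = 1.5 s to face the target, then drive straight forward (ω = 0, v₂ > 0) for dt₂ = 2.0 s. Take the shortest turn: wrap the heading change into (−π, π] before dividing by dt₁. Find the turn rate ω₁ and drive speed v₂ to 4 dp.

heading to target = atan2(-3.5−-5, -4.5−-0.5) = 2.7828
Δθ = wrap(2.7828 − 2.6180) = 0.1648; ω₁ = Δθ/dt₁ = 0.1099
distance = √((-4.5−-0.5)² + (-3.5−-5)²) = 4.2720; v₂ = distance/dt₂ = 2.1360

ω₁ = 0.1099, v₂ = 2.1360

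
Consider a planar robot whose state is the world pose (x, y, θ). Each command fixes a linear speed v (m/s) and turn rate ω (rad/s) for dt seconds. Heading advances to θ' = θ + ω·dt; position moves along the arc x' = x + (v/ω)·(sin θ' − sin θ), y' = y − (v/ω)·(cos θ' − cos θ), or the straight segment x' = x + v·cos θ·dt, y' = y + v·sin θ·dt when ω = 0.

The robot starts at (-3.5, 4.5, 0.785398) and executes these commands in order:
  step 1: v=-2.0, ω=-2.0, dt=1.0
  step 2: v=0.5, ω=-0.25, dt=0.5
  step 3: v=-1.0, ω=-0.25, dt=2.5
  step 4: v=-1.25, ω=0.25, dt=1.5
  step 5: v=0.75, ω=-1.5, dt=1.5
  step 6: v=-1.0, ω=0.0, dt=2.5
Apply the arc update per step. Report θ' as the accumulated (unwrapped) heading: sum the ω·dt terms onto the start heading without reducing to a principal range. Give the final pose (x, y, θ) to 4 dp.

step 1: θ'=-1.2146 (R=1.0000) → pose (-5.1443, 4.8584, -1.2146)
step 2: θ'=-1.3396 (R=-2.0000) → pose (-5.0720, 4.6193, -1.3396)
step 3: θ'=-1.9646 (R=4.0000) → pose (-4.8723, 7.0706, -1.9646)
step 4: θ'=-1.5896 (R=-5.0000) → pose (-4.4904, 8.8951, -1.5896)
step 5: θ'=-3.8396 (R=-0.5000) → pose (-5.3117, 8.5215, -3.8396)
step 6: θ'=-3.8396 (straight) → pose (-3.3964, 6.9148, -3.8396)

(-3.3964, 6.9148, -3.8396)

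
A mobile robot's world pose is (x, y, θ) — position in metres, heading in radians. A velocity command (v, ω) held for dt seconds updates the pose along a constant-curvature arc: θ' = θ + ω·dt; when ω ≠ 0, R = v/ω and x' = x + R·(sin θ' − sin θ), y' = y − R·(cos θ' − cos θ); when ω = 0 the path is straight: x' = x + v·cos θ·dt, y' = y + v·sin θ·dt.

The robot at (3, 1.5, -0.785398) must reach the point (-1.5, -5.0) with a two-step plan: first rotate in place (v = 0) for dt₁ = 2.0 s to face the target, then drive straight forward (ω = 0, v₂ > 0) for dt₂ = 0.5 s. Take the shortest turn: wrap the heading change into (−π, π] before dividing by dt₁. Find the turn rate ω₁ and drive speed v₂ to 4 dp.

heading to target = atan2(-5−1.5, -1.5−3) = -2.1763
Δθ = wrap(-2.1763 − -0.7854) = -1.3909; ω₁ = Δθ/dt₁ = -0.6955
distance = √((-1.5−3)² + (-5−1.5)²) = 7.9057; v₂ = distance/dt₂ = 15.8114

ω₁ = -0.6955, v₂ = 15.8114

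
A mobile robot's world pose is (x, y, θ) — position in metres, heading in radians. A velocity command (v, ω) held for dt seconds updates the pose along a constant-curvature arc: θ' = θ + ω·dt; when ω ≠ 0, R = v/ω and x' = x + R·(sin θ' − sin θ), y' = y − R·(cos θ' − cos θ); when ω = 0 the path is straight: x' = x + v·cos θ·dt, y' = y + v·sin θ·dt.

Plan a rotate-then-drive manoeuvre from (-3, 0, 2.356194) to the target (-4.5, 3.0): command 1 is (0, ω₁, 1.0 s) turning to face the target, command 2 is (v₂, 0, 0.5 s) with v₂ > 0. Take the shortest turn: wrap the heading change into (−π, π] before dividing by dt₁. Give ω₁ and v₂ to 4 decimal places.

heading to target = atan2(3−0, -4.5−-3) = 2.0344
Δθ = wrap(2.0344 − 2.3562) = -0.3218; ω₁ = Δθ/dt₁ = -0.3218
distance = √((-4.5−-3)² + (3−0)²) = 3.3541; v₂ = distance/dt₂ = 6.7082

ω₁ = -0.3218, v₂ = 6.7082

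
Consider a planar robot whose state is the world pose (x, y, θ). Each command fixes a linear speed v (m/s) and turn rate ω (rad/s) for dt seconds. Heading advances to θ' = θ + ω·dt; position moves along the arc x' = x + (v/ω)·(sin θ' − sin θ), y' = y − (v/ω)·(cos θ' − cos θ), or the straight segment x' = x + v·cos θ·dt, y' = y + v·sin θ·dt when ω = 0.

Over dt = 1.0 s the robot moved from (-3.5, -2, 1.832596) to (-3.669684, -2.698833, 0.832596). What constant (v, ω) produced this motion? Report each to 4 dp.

Δθ = 0.832596 − 1.832596 = -1.000000
ω = Δθ/dt = -1.000000/1.0 = -1.0000
R = −Δy/(cos θ' − cos θ) = 0.7500
v = R·ω = 0.7500·-1.0000 = -0.7500

v = -0.7500, ω = -1.0000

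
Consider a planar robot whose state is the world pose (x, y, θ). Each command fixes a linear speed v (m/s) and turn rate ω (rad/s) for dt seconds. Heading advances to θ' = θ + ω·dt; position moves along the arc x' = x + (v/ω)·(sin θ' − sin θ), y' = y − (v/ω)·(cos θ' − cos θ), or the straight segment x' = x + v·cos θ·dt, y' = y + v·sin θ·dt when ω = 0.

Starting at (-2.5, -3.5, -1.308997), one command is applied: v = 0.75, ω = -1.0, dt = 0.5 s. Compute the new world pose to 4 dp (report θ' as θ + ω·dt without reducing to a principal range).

(-2.4956, -3.8711, -1.8090)

θ' = -1.3090 + -1.0·0.5 = -1.8090
R = v/ω = 0.75/-1.0 = -0.7500
x' = -2.5 + -0.7500·(sin -1.8090 − sin -1.3090) = -2.4956
y' = -3.5 − -0.7500·(cos -1.8090 − cos -1.3090) = -3.8711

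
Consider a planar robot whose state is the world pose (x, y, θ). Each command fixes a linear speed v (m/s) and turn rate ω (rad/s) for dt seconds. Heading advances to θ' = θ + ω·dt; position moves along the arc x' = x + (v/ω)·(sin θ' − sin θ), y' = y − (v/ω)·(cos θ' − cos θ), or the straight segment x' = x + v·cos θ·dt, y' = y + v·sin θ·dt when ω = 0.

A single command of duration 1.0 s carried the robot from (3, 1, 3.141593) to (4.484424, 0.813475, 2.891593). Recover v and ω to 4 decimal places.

Δθ = 2.891593 − 3.141593 = -0.250000
ω = Δθ/dt = -0.250000/1.0 = -0.2500
R = Δx/(sin θ' − sin θ) = 6.0000
v = R·ω = 6.0000·-0.2500 = -1.5000

v = -1.5000, ω = -0.2500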